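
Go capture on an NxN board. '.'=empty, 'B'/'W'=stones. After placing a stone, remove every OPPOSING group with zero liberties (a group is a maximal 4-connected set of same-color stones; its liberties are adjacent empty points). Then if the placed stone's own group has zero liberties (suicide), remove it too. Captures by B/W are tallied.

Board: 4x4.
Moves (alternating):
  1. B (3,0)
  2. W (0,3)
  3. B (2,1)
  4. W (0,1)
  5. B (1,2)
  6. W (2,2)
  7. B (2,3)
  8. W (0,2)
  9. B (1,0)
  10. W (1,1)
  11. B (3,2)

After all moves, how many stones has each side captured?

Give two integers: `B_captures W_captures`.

Answer: 1 0

Derivation:
Move 1: B@(3,0) -> caps B=0 W=0
Move 2: W@(0,3) -> caps B=0 W=0
Move 3: B@(2,1) -> caps B=0 W=0
Move 4: W@(0,1) -> caps B=0 W=0
Move 5: B@(1,2) -> caps B=0 W=0
Move 6: W@(2,2) -> caps B=0 W=0
Move 7: B@(2,3) -> caps B=0 W=0
Move 8: W@(0,2) -> caps B=0 W=0
Move 9: B@(1,0) -> caps B=0 W=0
Move 10: W@(1,1) -> caps B=0 W=0
Move 11: B@(3,2) -> caps B=1 W=0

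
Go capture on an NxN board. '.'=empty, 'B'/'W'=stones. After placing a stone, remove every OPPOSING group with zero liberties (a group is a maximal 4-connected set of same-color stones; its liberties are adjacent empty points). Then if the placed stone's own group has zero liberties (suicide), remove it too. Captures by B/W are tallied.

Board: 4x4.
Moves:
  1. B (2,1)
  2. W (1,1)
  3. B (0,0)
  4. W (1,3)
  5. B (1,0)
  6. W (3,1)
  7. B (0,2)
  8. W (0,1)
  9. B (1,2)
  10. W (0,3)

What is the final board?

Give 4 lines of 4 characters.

Move 1: B@(2,1) -> caps B=0 W=0
Move 2: W@(1,1) -> caps B=0 W=0
Move 3: B@(0,0) -> caps B=0 W=0
Move 4: W@(1,3) -> caps B=0 W=0
Move 5: B@(1,0) -> caps B=0 W=0
Move 6: W@(3,1) -> caps B=0 W=0
Move 7: B@(0,2) -> caps B=0 W=0
Move 8: W@(0,1) -> caps B=0 W=0
Move 9: B@(1,2) -> caps B=2 W=0
Move 10: W@(0,3) -> caps B=2 W=0

Answer: B.BW
B.BW
.B..
.W..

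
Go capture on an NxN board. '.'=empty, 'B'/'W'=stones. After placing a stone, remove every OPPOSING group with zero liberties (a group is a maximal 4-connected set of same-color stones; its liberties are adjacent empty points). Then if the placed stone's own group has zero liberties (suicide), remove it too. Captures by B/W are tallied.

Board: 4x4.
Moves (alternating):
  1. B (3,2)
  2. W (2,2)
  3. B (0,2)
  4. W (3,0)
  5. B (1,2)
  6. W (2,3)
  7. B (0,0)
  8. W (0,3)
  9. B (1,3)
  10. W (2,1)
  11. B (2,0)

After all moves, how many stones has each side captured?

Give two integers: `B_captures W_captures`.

Answer: 1 0

Derivation:
Move 1: B@(3,2) -> caps B=0 W=0
Move 2: W@(2,2) -> caps B=0 W=0
Move 3: B@(0,2) -> caps B=0 W=0
Move 4: W@(3,0) -> caps B=0 W=0
Move 5: B@(1,2) -> caps B=0 W=0
Move 6: W@(2,3) -> caps B=0 W=0
Move 7: B@(0,0) -> caps B=0 W=0
Move 8: W@(0,3) -> caps B=0 W=0
Move 9: B@(1,3) -> caps B=1 W=0
Move 10: W@(2,1) -> caps B=1 W=0
Move 11: B@(2,0) -> caps B=1 W=0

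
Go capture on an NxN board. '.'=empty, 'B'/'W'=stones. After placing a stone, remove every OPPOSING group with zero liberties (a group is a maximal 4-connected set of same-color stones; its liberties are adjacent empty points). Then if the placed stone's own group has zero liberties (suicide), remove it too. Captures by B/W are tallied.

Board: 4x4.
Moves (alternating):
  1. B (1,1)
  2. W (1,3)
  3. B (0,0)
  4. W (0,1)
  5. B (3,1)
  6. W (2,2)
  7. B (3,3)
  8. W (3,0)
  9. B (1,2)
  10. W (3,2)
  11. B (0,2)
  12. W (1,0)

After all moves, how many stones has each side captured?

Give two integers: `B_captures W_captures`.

Answer: 1 0

Derivation:
Move 1: B@(1,1) -> caps B=0 W=0
Move 2: W@(1,3) -> caps B=0 W=0
Move 3: B@(0,0) -> caps B=0 W=0
Move 4: W@(0,1) -> caps B=0 W=0
Move 5: B@(3,1) -> caps B=0 W=0
Move 6: W@(2,2) -> caps B=0 W=0
Move 7: B@(3,3) -> caps B=0 W=0
Move 8: W@(3,0) -> caps B=0 W=0
Move 9: B@(1,2) -> caps B=0 W=0
Move 10: W@(3,2) -> caps B=0 W=0
Move 11: B@(0,2) -> caps B=1 W=0
Move 12: W@(1,0) -> caps B=1 W=0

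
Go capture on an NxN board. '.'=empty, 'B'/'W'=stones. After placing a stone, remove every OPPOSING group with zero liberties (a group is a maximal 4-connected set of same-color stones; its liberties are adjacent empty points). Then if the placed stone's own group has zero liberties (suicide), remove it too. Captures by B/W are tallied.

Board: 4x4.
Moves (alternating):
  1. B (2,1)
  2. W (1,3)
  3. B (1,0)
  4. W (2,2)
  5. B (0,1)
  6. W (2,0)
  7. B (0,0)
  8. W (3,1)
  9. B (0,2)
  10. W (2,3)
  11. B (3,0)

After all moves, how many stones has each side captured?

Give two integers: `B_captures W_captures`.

Answer: 1 0

Derivation:
Move 1: B@(2,1) -> caps B=0 W=0
Move 2: W@(1,3) -> caps B=0 W=0
Move 3: B@(1,0) -> caps B=0 W=0
Move 4: W@(2,2) -> caps B=0 W=0
Move 5: B@(0,1) -> caps B=0 W=0
Move 6: W@(2,0) -> caps B=0 W=0
Move 7: B@(0,0) -> caps B=0 W=0
Move 8: W@(3,1) -> caps B=0 W=0
Move 9: B@(0,2) -> caps B=0 W=0
Move 10: W@(2,3) -> caps B=0 W=0
Move 11: B@(3,0) -> caps B=1 W=0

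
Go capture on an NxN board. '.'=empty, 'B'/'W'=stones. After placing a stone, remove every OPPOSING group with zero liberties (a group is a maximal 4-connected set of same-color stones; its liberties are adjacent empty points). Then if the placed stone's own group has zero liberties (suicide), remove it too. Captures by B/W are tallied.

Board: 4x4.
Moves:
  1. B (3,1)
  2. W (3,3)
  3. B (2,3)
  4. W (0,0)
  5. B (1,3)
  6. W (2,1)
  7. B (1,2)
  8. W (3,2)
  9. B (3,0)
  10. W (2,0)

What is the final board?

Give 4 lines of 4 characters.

Answer: W...
..BB
WW.B
..WW

Derivation:
Move 1: B@(3,1) -> caps B=0 W=0
Move 2: W@(3,3) -> caps B=0 W=0
Move 3: B@(2,3) -> caps B=0 W=0
Move 4: W@(0,0) -> caps B=0 W=0
Move 5: B@(1,3) -> caps B=0 W=0
Move 6: W@(2,1) -> caps B=0 W=0
Move 7: B@(1,2) -> caps B=0 W=0
Move 8: W@(3,2) -> caps B=0 W=0
Move 9: B@(3,0) -> caps B=0 W=0
Move 10: W@(2,0) -> caps B=0 W=2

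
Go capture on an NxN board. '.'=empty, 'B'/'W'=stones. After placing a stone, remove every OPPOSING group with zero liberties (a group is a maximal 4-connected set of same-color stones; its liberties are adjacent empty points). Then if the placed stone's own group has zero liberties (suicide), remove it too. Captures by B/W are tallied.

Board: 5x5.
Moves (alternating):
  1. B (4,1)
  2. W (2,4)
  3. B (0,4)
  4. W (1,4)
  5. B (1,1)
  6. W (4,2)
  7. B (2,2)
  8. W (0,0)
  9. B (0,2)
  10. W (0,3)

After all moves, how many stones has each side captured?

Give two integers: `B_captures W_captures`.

Answer: 0 1

Derivation:
Move 1: B@(4,1) -> caps B=0 W=0
Move 2: W@(2,4) -> caps B=0 W=0
Move 3: B@(0,4) -> caps B=0 W=0
Move 4: W@(1,4) -> caps B=0 W=0
Move 5: B@(1,1) -> caps B=0 W=0
Move 6: W@(4,2) -> caps B=0 W=0
Move 7: B@(2,2) -> caps B=0 W=0
Move 8: W@(0,0) -> caps B=0 W=0
Move 9: B@(0,2) -> caps B=0 W=0
Move 10: W@(0,3) -> caps B=0 W=1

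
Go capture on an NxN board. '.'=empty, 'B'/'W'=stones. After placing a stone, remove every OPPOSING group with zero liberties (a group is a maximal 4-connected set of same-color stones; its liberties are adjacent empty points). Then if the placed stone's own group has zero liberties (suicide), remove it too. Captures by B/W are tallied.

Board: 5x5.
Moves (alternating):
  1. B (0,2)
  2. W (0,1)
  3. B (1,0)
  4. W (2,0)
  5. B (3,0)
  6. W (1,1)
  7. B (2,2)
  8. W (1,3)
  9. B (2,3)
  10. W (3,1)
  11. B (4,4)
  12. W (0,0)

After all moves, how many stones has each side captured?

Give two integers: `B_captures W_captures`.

Answer: 0 1

Derivation:
Move 1: B@(0,2) -> caps B=0 W=0
Move 2: W@(0,1) -> caps B=0 W=0
Move 3: B@(1,0) -> caps B=0 W=0
Move 4: W@(2,0) -> caps B=0 W=0
Move 5: B@(3,0) -> caps B=0 W=0
Move 6: W@(1,1) -> caps B=0 W=0
Move 7: B@(2,2) -> caps B=0 W=0
Move 8: W@(1,3) -> caps B=0 W=0
Move 9: B@(2,3) -> caps B=0 W=0
Move 10: W@(3,1) -> caps B=0 W=0
Move 11: B@(4,4) -> caps B=0 W=0
Move 12: W@(0,0) -> caps B=0 W=1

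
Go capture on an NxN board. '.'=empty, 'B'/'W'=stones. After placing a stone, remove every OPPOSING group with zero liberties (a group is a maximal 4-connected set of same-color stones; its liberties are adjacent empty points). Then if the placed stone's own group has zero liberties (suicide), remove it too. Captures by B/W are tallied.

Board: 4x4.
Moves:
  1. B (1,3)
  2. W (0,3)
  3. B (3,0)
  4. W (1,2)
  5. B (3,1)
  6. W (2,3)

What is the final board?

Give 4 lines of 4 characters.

Answer: ...W
..W.
...W
BB..

Derivation:
Move 1: B@(1,3) -> caps B=0 W=0
Move 2: W@(0,3) -> caps B=0 W=0
Move 3: B@(3,0) -> caps B=0 W=0
Move 4: W@(1,2) -> caps B=0 W=0
Move 5: B@(3,1) -> caps B=0 W=0
Move 6: W@(2,3) -> caps B=0 W=1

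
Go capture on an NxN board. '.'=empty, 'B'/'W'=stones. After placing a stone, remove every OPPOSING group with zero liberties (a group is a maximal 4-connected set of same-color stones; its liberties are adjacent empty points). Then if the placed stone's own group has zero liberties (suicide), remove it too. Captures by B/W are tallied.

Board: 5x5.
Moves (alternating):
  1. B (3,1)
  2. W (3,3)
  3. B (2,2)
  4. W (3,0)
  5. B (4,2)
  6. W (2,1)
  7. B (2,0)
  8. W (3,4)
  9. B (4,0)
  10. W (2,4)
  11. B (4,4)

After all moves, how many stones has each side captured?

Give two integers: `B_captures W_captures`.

Move 1: B@(3,1) -> caps B=0 W=0
Move 2: W@(3,3) -> caps B=0 W=0
Move 3: B@(2,2) -> caps B=0 W=0
Move 4: W@(3,0) -> caps B=0 W=0
Move 5: B@(4,2) -> caps B=0 W=0
Move 6: W@(2,1) -> caps B=0 W=0
Move 7: B@(2,0) -> caps B=0 W=0
Move 8: W@(3,4) -> caps B=0 W=0
Move 9: B@(4,0) -> caps B=1 W=0
Move 10: W@(2,4) -> caps B=1 W=0
Move 11: B@(4,4) -> caps B=1 W=0

Answer: 1 0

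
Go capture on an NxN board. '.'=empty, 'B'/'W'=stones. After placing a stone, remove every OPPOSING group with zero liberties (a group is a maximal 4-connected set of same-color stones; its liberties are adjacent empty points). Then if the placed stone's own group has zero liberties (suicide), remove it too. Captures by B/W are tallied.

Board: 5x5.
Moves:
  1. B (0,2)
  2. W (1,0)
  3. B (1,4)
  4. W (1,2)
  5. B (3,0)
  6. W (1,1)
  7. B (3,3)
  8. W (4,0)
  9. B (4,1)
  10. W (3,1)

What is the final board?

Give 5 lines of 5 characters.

Answer: ..B..
WWW.B
.....
BW.B.
.B...

Derivation:
Move 1: B@(0,2) -> caps B=0 W=0
Move 2: W@(1,0) -> caps B=0 W=0
Move 3: B@(1,4) -> caps B=0 W=0
Move 4: W@(1,2) -> caps B=0 W=0
Move 5: B@(3,0) -> caps B=0 W=0
Move 6: W@(1,1) -> caps B=0 W=0
Move 7: B@(3,3) -> caps B=0 W=0
Move 8: W@(4,0) -> caps B=0 W=0
Move 9: B@(4,1) -> caps B=1 W=0
Move 10: W@(3,1) -> caps B=1 W=0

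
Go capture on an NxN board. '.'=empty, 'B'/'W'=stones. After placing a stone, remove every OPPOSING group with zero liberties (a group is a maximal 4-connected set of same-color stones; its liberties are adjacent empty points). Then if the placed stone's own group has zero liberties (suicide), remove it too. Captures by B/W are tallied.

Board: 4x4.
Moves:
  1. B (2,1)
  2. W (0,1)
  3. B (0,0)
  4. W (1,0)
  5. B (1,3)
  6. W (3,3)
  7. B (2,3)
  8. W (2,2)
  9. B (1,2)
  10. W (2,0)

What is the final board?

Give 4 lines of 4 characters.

Answer: .W..
W.BB
WBWB
...W

Derivation:
Move 1: B@(2,1) -> caps B=0 W=0
Move 2: W@(0,1) -> caps B=0 W=0
Move 3: B@(0,0) -> caps B=0 W=0
Move 4: W@(1,0) -> caps B=0 W=1
Move 5: B@(1,3) -> caps B=0 W=1
Move 6: W@(3,3) -> caps B=0 W=1
Move 7: B@(2,3) -> caps B=0 W=1
Move 8: W@(2,2) -> caps B=0 W=1
Move 9: B@(1,2) -> caps B=0 W=1
Move 10: W@(2,0) -> caps B=0 W=1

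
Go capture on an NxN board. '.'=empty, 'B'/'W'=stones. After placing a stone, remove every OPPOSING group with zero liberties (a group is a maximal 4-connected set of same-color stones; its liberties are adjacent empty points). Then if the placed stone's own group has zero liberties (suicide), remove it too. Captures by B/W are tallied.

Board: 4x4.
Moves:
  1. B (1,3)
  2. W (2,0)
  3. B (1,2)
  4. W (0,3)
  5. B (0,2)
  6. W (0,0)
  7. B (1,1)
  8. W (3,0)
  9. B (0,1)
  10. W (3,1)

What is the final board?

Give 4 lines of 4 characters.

Answer: WBB.
.BBB
W...
WW..

Derivation:
Move 1: B@(1,3) -> caps B=0 W=0
Move 2: W@(2,0) -> caps B=0 W=0
Move 3: B@(1,2) -> caps B=0 W=0
Move 4: W@(0,3) -> caps B=0 W=0
Move 5: B@(0,2) -> caps B=1 W=0
Move 6: W@(0,0) -> caps B=1 W=0
Move 7: B@(1,1) -> caps B=1 W=0
Move 8: W@(3,0) -> caps B=1 W=0
Move 9: B@(0,1) -> caps B=1 W=0
Move 10: W@(3,1) -> caps B=1 W=0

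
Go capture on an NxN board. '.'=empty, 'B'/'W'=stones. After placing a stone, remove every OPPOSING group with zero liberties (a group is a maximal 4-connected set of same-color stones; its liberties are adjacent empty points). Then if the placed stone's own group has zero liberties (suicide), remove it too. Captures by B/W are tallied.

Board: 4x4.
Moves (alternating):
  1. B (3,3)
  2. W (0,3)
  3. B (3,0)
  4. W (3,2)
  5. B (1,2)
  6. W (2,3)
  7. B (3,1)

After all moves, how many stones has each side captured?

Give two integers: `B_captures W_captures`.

Answer: 0 1

Derivation:
Move 1: B@(3,3) -> caps B=0 W=0
Move 2: W@(0,3) -> caps B=0 W=0
Move 3: B@(3,0) -> caps B=0 W=0
Move 4: W@(3,2) -> caps B=0 W=0
Move 5: B@(1,2) -> caps B=0 W=0
Move 6: W@(2,3) -> caps B=0 W=1
Move 7: B@(3,1) -> caps B=0 W=1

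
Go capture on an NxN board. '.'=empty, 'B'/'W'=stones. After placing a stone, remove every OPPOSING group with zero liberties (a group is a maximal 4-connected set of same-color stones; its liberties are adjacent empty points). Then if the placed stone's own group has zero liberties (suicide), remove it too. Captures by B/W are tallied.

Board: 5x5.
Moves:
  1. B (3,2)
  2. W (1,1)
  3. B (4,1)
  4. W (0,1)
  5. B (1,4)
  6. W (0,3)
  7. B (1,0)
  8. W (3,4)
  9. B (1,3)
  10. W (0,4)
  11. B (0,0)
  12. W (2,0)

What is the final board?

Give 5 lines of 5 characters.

Move 1: B@(3,2) -> caps B=0 W=0
Move 2: W@(1,1) -> caps B=0 W=0
Move 3: B@(4,1) -> caps B=0 W=0
Move 4: W@(0,1) -> caps B=0 W=0
Move 5: B@(1,4) -> caps B=0 W=0
Move 6: W@(0,3) -> caps B=0 W=0
Move 7: B@(1,0) -> caps B=0 W=0
Move 8: W@(3,4) -> caps B=0 W=0
Move 9: B@(1,3) -> caps B=0 W=0
Move 10: W@(0,4) -> caps B=0 W=0
Move 11: B@(0,0) -> caps B=0 W=0
Move 12: W@(2,0) -> caps B=0 W=2

Answer: .W.WW
.W.BB
W....
..B.W
.B...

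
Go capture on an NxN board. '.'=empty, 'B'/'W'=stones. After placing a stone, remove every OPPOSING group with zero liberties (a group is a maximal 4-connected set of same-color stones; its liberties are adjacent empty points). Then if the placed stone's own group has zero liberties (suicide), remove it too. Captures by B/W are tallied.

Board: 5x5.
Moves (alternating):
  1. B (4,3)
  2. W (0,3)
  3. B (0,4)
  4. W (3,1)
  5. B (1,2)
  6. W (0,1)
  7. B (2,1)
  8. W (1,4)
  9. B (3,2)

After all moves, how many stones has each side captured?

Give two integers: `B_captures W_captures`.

Move 1: B@(4,3) -> caps B=0 W=0
Move 2: W@(0,3) -> caps B=0 W=0
Move 3: B@(0,4) -> caps B=0 W=0
Move 4: W@(3,1) -> caps B=0 W=0
Move 5: B@(1,2) -> caps B=0 W=0
Move 6: W@(0,1) -> caps B=0 W=0
Move 7: B@(2,1) -> caps B=0 W=0
Move 8: W@(1,4) -> caps B=0 W=1
Move 9: B@(3,2) -> caps B=0 W=1

Answer: 0 1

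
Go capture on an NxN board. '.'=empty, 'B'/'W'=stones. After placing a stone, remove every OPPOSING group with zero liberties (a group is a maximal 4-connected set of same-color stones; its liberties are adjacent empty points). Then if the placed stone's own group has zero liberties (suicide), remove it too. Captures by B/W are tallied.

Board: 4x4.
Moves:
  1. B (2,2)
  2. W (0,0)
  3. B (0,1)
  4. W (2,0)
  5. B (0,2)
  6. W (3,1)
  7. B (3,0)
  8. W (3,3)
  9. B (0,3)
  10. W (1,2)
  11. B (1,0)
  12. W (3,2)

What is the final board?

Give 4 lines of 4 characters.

Move 1: B@(2,2) -> caps B=0 W=0
Move 2: W@(0,0) -> caps B=0 W=0
Move 3: B@(0,1) -> caps B=0 W=0
Move 4: W@(2,0) -> caps B=0 W=0
Move 5: B@(0,2) -> caps B=0 W=0
Move 6: W@(3,1) -> caps B=0 W=0
Move 7: B@(3,0) -> caps B=0 W=0
Move 8: W@(3,3) -> caps B=0 W=0
Move 9: B@(0,3) -> caps B=0 W=0
Move 10: W@(1,2) -> caps B=0 W=0
Move 11: B@(1,0) -> caps B=1 W=0
Move 12: W@(3,2) -> caps B=1 W=0

Answer: .BBB
B.W.
W.B.
.WWW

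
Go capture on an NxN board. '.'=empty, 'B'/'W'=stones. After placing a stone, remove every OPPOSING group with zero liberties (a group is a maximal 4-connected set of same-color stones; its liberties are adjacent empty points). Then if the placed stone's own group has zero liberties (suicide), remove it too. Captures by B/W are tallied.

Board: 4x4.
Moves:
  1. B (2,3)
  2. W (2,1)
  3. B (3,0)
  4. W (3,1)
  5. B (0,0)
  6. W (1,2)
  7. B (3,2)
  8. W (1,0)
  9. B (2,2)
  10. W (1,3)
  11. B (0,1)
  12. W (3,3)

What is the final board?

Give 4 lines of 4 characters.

Move 1: B@(2,3) -> caps B=0 W=0
Move 2: W@(2,1) -> caps B=0 W=0
Move 3: B@(3,0) -> caps B=0 W=0
Move 4: W@(3,1) -> caps B=0 W=0
Move 5: B@(0,0) -> caps B=0 W=0
Move 6: W@(1,2) -> caps B=0 W=0
Move 7: B@(3,2) -> caps B=0 W=0
Move 8: W@(1,0) -> caps B=0 W=0
Move 9: B@(2,2) -> caps B=0 W=0
Move 10: W@(1,3) -> caps B=0 W=0
Move 11: B@(0,1) -> caps B=0 W=0
Move 12: W@(3,3) -> caps B=0 W=3

Answer: BB..
W.WW
.W..
BW.W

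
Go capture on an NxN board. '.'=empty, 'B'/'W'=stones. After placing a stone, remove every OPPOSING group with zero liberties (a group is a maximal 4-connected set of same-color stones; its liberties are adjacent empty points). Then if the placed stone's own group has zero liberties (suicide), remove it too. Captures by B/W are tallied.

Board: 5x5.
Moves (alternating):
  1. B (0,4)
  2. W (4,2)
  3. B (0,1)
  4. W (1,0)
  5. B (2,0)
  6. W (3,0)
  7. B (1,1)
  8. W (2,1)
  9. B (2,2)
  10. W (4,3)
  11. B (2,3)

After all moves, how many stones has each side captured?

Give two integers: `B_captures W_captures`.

Move 1: B@(0,4) -> caps B=0 W=0
Move 2: W@(4,2) -> caps B=0 W=0
Move 3: B@(0,1) -> caps B=0 W=0
Move 4: W@(1,0) -> caps B=0 W=0
Move 5: B@(2,0) -> caps B=0 W=0
Move 6: W@(3,0) -> caps B=0 W=0
Move 7: B@(1,1) -> caps B=0 W=0
Move 8: W@(2,1) -> caps B=0 W=1
Move 9: B@(2,2) -> caps B=0 W=1
Move 10: W@(4,3) -> caps B=0 W=1
Move 11: B@(2,3) -> caps B=0 W=1

Answer: 0 1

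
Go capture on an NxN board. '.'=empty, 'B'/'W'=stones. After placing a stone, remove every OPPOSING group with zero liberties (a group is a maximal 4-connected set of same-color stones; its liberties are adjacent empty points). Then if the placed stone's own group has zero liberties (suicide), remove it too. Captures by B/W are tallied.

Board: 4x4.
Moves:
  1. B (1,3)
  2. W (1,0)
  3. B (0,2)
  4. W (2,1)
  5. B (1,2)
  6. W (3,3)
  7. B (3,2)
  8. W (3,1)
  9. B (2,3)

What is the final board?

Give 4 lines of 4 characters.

Answer: ..B.
W.BB
.W.B
.WB.

Derivation:
Move 1: B@(1,3) -> caps B=0 W=0
Move 2: W@(1,0) -> caps B=0 W=0
Move 3: B@(0,2) -> caps B=0 W=0
Move 4: W@(2,1) -> caps B=0 W=0
Move 5: B@(1,2) -> caps B=0 W=0
Move 6: W@(3,3) -> caps B=0 W=0
Move 7: B@(3,2) -> caps B=0 W=0
Move 8: W@(3,1) -> caps B=0 W=0
Move 9: B@(2,3) -> caps B=1 W=0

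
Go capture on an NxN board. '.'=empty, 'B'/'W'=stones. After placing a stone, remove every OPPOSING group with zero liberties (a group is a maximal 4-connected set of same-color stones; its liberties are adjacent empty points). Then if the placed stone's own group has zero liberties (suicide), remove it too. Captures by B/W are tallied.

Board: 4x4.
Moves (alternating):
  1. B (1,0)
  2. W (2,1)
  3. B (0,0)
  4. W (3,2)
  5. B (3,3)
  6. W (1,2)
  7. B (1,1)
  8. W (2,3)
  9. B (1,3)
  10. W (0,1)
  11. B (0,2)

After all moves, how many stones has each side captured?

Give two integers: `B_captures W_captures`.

Answer: 1 1

Derivation:
Move 1: B@(1,0) -> caps B=0 W=0
Move 2: W@(2,1) -> caps B=0 W=0
Move 3: B@(0,0) -> caps B=0 W=0
Move 4: W@(3,2) -> caps B=0 W=0
Move 5: B@(3,3) -> caps B=0 W=0
Move 6: W@(1,2) -> caps B=0 W=0
Move 7: B@(1,1) -> caps B=0 W=0
Move 8: W@(2,3) -> caps B=0 W=1
Move 9: B@(1,3) -> caps B=0 W=1
Move 10: W@(0,1) -> caps B=0 W=1
Move 11: B@(0,2) -> caps B=1 W=1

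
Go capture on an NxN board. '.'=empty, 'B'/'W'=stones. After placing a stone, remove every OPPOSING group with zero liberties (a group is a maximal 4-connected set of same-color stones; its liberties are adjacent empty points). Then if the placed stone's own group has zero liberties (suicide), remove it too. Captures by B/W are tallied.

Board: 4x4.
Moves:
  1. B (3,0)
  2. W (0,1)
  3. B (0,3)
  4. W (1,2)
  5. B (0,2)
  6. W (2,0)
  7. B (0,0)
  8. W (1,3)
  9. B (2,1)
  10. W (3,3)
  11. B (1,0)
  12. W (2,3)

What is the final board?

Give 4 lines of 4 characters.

Move 1: B@(3,0) -> caps B=0 W=0
Move 2: W@(0,1) -> caps B=0 W=0
Move 3: B@(0,3) -> caps B=0 W=0
Move 4: W@(1,2) -> caps B=0 W=0
Move 5: B@(0,2) -> caps B=0 W=0
Move 6: W@(2,0) -> caps B=0 W=0
Move 7: B@(0,0) -> caps B=0 W=0
Move 8: W@(1,3) -> caps B=0 W=2
Move 9: B@(2,1) -> caps B=0 W=2
Move 10: W@(3,3) -> caps B=0 W=2
Move 11: B@(1,0) -> caps B=1 W=2
Move 12: W@(2,3) -> caps B=1 W=2

Answer: BW..
B.WW
.B.W
B..W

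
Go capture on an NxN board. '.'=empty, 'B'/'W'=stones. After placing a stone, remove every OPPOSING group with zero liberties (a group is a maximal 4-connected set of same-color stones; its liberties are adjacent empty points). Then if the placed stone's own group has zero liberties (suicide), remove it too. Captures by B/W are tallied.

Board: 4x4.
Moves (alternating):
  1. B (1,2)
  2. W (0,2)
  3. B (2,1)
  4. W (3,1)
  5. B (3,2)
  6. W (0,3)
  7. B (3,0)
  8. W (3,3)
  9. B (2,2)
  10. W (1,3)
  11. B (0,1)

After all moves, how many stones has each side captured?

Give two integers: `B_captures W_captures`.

Move 1: B@(1,2) -> caps B=0 W=0
Move 2: W@(0,2) -> caps B=0 W=0
Move 3: B@(2,1) -> caps B=0 W=0
Move 4: W@(3,1) -> caps B=0 W=0
Move 5: B@(3,2) -> caps B=0 W=0
Move 6: W@(0,3) -> caps B=0 W=0
Move 7: B@(3,0) -> caps B=1 W=0
Move 8: W@(3,3) -> caps B=1 W=0
Move 9: B@(2,2) -> caps B=1 W=0
Move 10: W@(1,3) -> caps B=1 W=0
Move 11: B@(0,1) -> caps B=1 W=0

Answer: 1 0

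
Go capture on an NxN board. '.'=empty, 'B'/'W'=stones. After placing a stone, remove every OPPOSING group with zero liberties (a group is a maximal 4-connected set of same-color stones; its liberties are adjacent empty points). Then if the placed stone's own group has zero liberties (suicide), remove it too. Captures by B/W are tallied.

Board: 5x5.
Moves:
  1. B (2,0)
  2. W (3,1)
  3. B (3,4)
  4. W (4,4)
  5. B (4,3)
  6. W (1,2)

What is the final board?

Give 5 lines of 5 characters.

Move 1: B@(2,0) -> caps B=0 W=0
Move 2: W@(3,1) -> caps B=0 W=0
Move 3: B@(3,4) -> caps B=0 W=0
Move 4: W@(4,4) -> caps B=0 W=0
Move 5: B@(4,3) -> caps B=1 W=0
Move 6: W@(1,2) -> caps B=1 W=0

Answer: .....
..W..
B....
.W..B
...B.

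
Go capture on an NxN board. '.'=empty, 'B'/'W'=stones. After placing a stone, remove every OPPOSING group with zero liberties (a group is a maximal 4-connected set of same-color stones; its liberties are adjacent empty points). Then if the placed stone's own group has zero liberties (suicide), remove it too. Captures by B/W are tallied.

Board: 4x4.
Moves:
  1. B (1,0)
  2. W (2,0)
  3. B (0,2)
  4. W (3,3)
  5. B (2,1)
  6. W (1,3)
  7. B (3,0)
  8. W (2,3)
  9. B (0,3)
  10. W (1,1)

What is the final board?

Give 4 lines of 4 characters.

Move 1: B@(1,0) -> caps B=0 W=0
Move 2: W@(2,0) -> caps B=0 W=0
Move 3: B@(0,2) -> caps B=0 W=0
Move 4: W@(3,3) -> caps B=0 W=0
Move 5: B@(2,1) -> caps B=0 W=0
Move 6: W@(1,3) -> caps B=0 W=0
Move 7: B@(3,0) -> caps B=1 W=0
Move 8: W@(2,3) -> caps B=1 W=0
Move 9: B@(0,3) -> caps B=1 W=0
Move 10: W@(1,1) -> caps B=1 W=0

Answer: ..BB
BW.W
.B.W
B..W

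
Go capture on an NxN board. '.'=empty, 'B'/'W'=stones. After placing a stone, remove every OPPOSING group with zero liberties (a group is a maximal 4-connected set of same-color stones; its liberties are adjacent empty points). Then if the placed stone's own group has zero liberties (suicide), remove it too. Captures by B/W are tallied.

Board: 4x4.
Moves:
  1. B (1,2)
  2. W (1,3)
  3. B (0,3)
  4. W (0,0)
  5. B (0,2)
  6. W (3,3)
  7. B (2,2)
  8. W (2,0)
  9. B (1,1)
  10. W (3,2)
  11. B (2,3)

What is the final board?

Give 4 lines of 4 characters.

Move 1: B@(1,2) -> caps B=0 W=0
Move 2: W@(1,3) -> caps B=0 W=0
Move 3: B@(0,3) -> caps B=0 W=0
Move 4: W@(0,0) -> caps B=0 W=0
Move 5: B@(0,2) -> caps B=0 W=0
Move 6: W@(3,3) -> caps B=0 W=0
Move 7: B@(2,2) -> caps B=0 W=0
Move 8: W@(2,0) -> caps B=0 W=0
Move 9: B@(1,1) -> caps B=0 W=0
Move 10: W@(3,2) -> caps B=0 W=0
Move 11: B@(2,3) -> caps B=1 W=0

Answer: W.BB
.BB.
W.BB
..WW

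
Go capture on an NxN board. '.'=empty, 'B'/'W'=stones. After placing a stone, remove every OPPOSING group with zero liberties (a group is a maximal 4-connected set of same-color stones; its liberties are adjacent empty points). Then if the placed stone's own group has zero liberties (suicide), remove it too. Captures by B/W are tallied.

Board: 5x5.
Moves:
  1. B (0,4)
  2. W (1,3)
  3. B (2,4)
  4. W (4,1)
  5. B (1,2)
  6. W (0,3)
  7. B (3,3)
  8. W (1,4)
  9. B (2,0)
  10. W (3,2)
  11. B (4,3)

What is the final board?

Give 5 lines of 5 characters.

Answer: ...W.
..BWW
B...B
..WB.
.W.B.

Derivation:
Move 1: B@(0,4) -> caps B=0 W=0
Move 2: W@(1,3) -> caps B=0 W=0
Move 3: B@(2,4) -> caps B=0 W=0
Move 4: W@(4,1) -> caps B=0 W=0
Move 5: B@(1,2) -> caps B=0 W=0
Move 6: W@(0,3) -> caps B=0 W=0
Move 7: B@(3,3) -> caps B=0 W=0
Move 8: W@(1,4) -> caps B=0 W=1
Move 9: B@(2,0) -> caps B=0 W=1
Move 10: W@(3,2) -> caps B=0 W=1
Move 11: B@(4,3) -> caps B=0 W=1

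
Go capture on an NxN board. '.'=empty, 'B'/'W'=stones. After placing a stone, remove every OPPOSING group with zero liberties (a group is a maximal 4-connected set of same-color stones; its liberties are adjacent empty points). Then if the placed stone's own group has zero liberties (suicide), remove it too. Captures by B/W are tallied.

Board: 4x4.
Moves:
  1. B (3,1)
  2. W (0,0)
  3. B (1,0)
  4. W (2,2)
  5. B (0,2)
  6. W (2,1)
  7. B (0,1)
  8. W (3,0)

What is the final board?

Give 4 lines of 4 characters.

Move 1: B@(3,1) -> caps B=0 W=0
Move 2: W@(0,0) -> caps B=0 W=0
Move 3: B@(1,0) -> caps B=0 W=0
Move 4: W@(2,2) -> caps B=0 W=0
Move 5: B@(0,2) -> caps B=0 W=0
Move 6: W@(2,1) -> caps B=0 W=0
Move 7: B@(0,1) -> caps B=1 W=0
Move 8: W@(3,0) -> caps B=1 W=0

Answer: .BB.
B...
.WW.
WB..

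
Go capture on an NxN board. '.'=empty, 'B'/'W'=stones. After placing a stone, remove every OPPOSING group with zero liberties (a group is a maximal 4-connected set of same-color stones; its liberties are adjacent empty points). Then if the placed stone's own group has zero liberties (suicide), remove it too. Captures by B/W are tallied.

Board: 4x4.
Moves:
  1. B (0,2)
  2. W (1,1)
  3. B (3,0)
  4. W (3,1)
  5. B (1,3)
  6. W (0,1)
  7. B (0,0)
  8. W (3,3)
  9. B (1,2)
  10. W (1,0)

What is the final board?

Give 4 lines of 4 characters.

Move 1: B@(0,2) -> caps B=0 W=0
Move 2: W@(1,1) -> caps B=0 W=0
Move 3: B@(3,0) -> caps B=0 W=0
Move 4: W@(3,1) -> caps B=0 W=0
Move 5: B@(1,3) -> caps B=0 W=0
Move 6: W@(0,1) -> caps B=0 W=0
Move 7: B@(0,0) -> caps B=0 W=0
Move 8: W@(3,3) -> caps B=0 W=0
Move 9: B@(1,2) -> caps B=0 W=0
Move 10: W@(1,0) -> caps B=0 W=1

Answer: .WB.
WWBB
....
BW.W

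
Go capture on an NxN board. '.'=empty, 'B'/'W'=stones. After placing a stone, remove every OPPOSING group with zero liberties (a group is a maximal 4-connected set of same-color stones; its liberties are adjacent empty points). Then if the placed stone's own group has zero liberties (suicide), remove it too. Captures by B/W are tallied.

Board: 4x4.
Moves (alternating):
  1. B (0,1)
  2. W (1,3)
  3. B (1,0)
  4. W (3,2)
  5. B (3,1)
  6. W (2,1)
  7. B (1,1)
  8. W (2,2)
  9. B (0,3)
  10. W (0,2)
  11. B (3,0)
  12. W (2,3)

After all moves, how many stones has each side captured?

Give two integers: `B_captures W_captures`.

Answer: 0 1

Derivation:
Move 1: B@(0,1) -> caps B=0 W=0
Move 2: W@(1,3) -> caps B=0 W=0
Move 3: B@(1,0) -> caps B=0 W=0
Move 4: W@(3,2) -> caps B=0 W=0
Move 5: B@(3,1) -> caps B=0 W=0
Move 6: W@(2,1) -> caps B=0 W=0
Move 7: B@(1,1) -> caps B=0 W=0
Move 8: W@(2,2) -> caps B=0 W=0
Move 9: B@(0,3) -> caps B=0 W=0
Move 10: W@(0,2) -> caps B=0 W=1
Move 11: B@(3,0) -> caps B=0 W=1
Move 12: W@(2,3) -> caps B=0 W=1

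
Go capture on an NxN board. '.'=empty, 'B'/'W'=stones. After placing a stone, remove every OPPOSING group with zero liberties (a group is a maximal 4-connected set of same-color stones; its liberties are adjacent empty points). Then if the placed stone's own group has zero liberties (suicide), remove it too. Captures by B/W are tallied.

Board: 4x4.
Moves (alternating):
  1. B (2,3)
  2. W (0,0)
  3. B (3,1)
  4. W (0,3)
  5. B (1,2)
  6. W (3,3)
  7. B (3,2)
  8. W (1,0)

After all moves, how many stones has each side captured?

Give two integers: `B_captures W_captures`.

Answer: 1 0

Derivation:
Move 1: B@(2,3) -> caps B=0 W=0
Move 2: W@(0,0) -> caps B=0 W=0
Move 3: B@(3,1) -> caps B=0 W=0
Move 4: W@(0,3) -> caps B=0 W=0
Move 5: B@(1,2) -> caps B=0 W=0
Move 6: W@(3,3) -> caps B=0 W=0
Move 7: B@(3,2) -> caps B=1 W=0
Move 8: W@(1,0) -> caps B=1 W=0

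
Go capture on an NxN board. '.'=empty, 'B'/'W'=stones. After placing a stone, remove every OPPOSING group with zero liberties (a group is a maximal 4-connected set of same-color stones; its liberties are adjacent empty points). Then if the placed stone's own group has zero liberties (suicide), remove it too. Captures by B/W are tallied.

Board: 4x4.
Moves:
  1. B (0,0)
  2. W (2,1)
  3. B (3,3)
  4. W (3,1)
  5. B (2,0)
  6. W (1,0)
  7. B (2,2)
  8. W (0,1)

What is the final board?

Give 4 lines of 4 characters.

Move 1: B@(0,0) -> caps B=0 W=0
Move 2: W@(2,1) -> caps B=0 W=0
Move 3: B@(3,3) -> caps B=0 W=0
Move 4: W@(3,1) -> caps B=0 W=0
Move 5: B@(2,0) -> caps B=0 W=0
Move 6: W@(1,0) -> caps B=0 W=0
Move 7: B@(2,2) -> caps B=0 W=0
Move 8: W@(0,1) -> caps B=0 W=1

Answer: .W..
W...
BWB.
.W.B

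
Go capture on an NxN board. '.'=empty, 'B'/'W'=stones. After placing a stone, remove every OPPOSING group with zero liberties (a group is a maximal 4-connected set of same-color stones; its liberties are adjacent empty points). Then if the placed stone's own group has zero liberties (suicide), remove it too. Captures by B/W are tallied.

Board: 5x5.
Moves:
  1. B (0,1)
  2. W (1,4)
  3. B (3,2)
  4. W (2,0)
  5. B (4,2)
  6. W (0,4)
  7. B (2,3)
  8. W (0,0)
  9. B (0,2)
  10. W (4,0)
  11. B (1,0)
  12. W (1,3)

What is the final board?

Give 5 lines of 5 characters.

Move 1: B@(0,1) -> caps B=0 W=0
Move 2: W@(1,4) -> caps B=0 W=0
Move 3: B@(3,2) -> caps B=0 W=0
Move 4: W@(2,0) -> caps B=0 W=0
Move 5: B@(4,2) -> caps B=0 W=0
Move 6: W@(0,4) -> caps B=0 W=0
Move 7: B@(2,3) -> caps B=0 W=0
Move 8: W@(0,0) -> caps B=0 W=0
Move 9: B@(0,2) -> caps B=0 W=0
Move 10: W@(4,0) -> caps B=0 W=0
Move 11: B@(1,0) -> caps B=1 W=0
Move 12: W@(1,3) -> caps B=1 W=0

Answer: .BB.W
B..WW
W..B.
..B..
W.B..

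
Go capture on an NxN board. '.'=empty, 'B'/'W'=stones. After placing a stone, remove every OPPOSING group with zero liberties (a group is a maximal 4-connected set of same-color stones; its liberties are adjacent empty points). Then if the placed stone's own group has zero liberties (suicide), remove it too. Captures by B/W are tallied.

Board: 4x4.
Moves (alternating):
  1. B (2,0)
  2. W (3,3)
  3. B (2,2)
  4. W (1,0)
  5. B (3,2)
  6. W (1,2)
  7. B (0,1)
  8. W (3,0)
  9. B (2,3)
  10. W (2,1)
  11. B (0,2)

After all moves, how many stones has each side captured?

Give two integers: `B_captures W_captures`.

Answer: 1 1

Derivation:
Move 1: B@(2,0) -> caps B=0 W=0
Move 2: W@(3,3) -> caps B=0 W=0
Move 3: B@(2,2) -> caps B=0 W=0
Move 4: W@(1,0) -> caps B=0 W=0
Move 5: B@(3,2) -> caps B=0 W=0
Move 6: W@(1,2) -> caps B=0 W=0
Move 7: B@(0,1) -> caps B=0 W=0
Move 8: W@(3,0) -> caps B=0 W=0
Move 9: B@(2,3) -> caps B=1 W=0
Move 10: W@(2,1) -> caps B=1 W=1
Move 11: B@(0,2) -> caps B=1 W=1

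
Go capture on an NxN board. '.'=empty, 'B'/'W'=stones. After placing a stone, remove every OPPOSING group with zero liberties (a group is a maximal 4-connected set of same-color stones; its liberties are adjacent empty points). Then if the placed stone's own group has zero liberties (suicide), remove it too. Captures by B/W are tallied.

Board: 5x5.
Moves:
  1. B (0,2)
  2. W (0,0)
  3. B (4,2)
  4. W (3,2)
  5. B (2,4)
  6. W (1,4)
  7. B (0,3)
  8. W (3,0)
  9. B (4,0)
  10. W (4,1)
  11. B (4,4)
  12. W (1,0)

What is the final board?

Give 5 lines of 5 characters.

Answer: W.BB.
W...W
....B
W.W..
.WB.B

Derivation:
Move 1: B@(0,2) -> caps B=0 W=0
Move 2: W@(0,0) -> caps B=0 W=0
Move 3: B@(4,2) -> caps B=0 W=0
Move 4: W@(3,2) -> caps B=0 W=0
Move 5: B@(2,4) -> caps B=0 W=0
Move 6: W@(1,4) -> caps B=0 W=0
Move 7: B@(0,3) -> caps B=0 W=0
Move 8: W@(3,0) -> caps B=0 W=0
Move 9: B@(4,0) -> caps B=0 W=0
Move 10: W@(4,1) -> caps B=0 W=1
Move 11: B@(4,4) -> caps B=0 W=1
Move 12: W@(1,0) -> caps B=0 W=1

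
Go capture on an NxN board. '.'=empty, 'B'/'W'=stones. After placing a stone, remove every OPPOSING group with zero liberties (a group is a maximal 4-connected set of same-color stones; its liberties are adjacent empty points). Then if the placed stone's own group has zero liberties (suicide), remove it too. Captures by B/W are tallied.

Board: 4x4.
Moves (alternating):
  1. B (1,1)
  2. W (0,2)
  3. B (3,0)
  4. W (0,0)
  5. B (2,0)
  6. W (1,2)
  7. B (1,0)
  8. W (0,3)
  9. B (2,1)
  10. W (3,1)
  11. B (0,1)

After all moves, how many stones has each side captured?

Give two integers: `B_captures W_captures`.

Answer: 1 0

Derivation:
Move 1: B@(1,1) -> caps B=0 W=0
Move 2: W@(0,2) -> caps B=0 W=0
Move 3: B@(3,0) -> caps B=0 W=0
Move 4: W@(0,0) -> caps B=0 W=0
Move 5: B@(2,0) -> caps B=0 W=0
Move 6: W@(1,2) -> caps B=0 W=0
Move 7: B@(1,0) -> caps B=0 W=0
Move 8: W@(0,3) -> caps B=0 W=0
Move 9: B@(2,1) -> caps B=0 W=0
Move 10: W@(3,1) -> caps B=0 W=0
Move 11: B@(0,1) -> caps B=1 W=0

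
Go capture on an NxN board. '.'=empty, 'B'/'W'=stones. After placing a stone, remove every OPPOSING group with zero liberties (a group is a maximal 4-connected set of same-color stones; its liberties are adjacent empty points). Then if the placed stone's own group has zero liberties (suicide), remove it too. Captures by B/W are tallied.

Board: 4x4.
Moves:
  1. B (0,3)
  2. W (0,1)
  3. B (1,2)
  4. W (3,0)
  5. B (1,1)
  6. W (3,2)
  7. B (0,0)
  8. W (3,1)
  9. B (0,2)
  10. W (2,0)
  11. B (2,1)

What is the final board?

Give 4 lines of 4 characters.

Answer: B.BB
.BB.
WB..
WWW.

Derivation:
Move 1: B@(0,3) -> caps B=0 W=0
Move 2: W@(0,1) -> caps B=0 W=0
Move 3: B@(1,2) -> caps B=0 W=0
Move 4: W@(3,0) -> caps B=0 W=0
Move 5: B@(1,1) -> caps B=0 W=0
Move 6: W@(3,2) -> caps B=0 W=0
Move 7: B@(0,0) -> caps B=0 W=0
Move 8: W@(3,1) -> caps B=0 W=0
Move 9: B@(0,2) -> caps B=1 W=0
Move 10: W@(2,0) -> caps B=1 W=0
Move 11: B@(2,1) -> caps B=1 W=0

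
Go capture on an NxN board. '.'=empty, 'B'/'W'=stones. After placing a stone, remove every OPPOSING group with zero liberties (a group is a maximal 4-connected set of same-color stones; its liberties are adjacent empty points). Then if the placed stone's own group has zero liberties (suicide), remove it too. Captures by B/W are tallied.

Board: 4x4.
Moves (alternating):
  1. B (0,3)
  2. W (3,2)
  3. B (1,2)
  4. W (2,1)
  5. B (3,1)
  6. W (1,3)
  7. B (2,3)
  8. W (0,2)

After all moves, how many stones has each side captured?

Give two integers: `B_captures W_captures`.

Move 1: B@(0,3) -> caps B=0 W=0
Move 2: W@(3,2) -> caps B=0 W=0
Move 3: B@(1,2) -> caps B=0 W=0
Move 4: W@(2,1) -> caps B=0 W=0
Move 5: B@(3,1) -> caps B=0 W=0
Move 6: W@(1,3) -> caps B=0 W=0
Move 7: B@(2,3) -> caps B=1 W=0
Move 8: W@(0,2) -> caps B=1 W=0

Answer: 1 0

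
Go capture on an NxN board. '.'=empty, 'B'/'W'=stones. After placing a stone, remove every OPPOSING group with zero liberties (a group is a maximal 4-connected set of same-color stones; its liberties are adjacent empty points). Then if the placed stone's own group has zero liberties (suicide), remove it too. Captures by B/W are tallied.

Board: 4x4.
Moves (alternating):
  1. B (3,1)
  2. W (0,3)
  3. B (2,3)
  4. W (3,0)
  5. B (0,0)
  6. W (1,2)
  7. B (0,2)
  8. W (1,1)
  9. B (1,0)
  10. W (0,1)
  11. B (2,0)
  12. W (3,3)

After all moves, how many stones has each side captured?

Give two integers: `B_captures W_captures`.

Answer: 1 1

Derivation:
Move 1: B@(3,1) -> caps B=0 W=0
Move 2: W@(0,3) -> caps B=0 W=0
Move 3: B@(2,3) -> caps B=0 W=0
Move 4: W@(3,0) -> caps B=0 W=0
Move 5: B@(0,0) -> caps B=0 W=0
Move 6: W@(1,2) -> caps B=0 W=0
Move 7: B@(0,2) -> caps B=0 W=0
Move 8: W@(1,1) -> caps B=0 W=0
Move 9: B@(1,0) -> caps B=0 W=0
Move 10: W@(0,1) -> caps B=0 W=1
Move 11: B@(2,0) -> caps B=1 W=1
Move 12: W@(3,3) -> caps B=1 W=1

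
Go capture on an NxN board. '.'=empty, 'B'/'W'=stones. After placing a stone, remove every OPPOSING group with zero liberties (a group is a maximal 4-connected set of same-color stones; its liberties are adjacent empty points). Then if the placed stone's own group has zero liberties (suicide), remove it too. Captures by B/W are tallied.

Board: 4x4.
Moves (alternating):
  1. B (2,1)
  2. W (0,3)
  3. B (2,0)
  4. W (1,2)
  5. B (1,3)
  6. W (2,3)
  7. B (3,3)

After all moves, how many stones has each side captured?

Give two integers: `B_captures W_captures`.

Move 1: B@(2,1) -> caps B=0 W=0
Move 2: W@(0,3) -> caps B=0 W=0
Move 3: B@(2,0) -> caps B=0 W=0
Move 4: W@(1,2) -> caps B=0 W=0
Move 5: B@(1,3) -> caps B=0 W=0
Move 6: W@(2,3) -> caps B=0 W=1
Move 7: B@(3,3) -> caps B=0 W=1

Answer: 0 1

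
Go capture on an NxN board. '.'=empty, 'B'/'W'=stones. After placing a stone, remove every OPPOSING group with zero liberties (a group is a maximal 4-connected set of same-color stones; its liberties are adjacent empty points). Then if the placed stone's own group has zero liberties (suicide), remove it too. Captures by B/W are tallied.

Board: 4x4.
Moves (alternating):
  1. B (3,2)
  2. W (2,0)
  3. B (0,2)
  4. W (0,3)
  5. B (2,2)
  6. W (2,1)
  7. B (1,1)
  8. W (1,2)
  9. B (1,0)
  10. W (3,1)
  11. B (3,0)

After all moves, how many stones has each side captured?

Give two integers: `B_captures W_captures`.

Answer: 3 0

Derivation:
Move 1: B@(3,2) -> caps B=0 W=0
Move 2: W@(2,0) -> caps B=0 W=0
Move 3: B@(0,2) -> caps B=0 W=0
Move 4: W@(0,3) -> caps B=0 W=0
Move 5: B@(2,2) -> caps B=0 W=0
Move 6: W@(2,1) -> caps B=0 W=0
Move 7: B@(1,1) -> caps B=0 W=0
Move 8: W@(1,2) -> caps B=0 W=0
Move 9: B@(1,0) -> caps B=0 W=0
Move 10: W@(3,1) -> caps B=0 W=0
Move 11: B@(3,0) -> caps B=3 W=0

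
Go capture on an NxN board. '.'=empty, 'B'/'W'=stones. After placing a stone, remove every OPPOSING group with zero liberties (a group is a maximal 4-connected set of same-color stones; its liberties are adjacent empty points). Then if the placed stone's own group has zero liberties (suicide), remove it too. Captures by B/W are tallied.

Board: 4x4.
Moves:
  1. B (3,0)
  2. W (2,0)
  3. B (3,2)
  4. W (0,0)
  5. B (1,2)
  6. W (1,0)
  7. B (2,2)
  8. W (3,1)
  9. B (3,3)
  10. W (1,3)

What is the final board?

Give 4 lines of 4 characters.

Answer: W...
W.BW
W.B.
.WBB

Derivation:
Move 1: B@(3,0) -> caps B=0 W=0
Move 2: W@(2,0) -> caps B=0 W=0
Move 3: B@(3,2) -> caps B=0 W=0
Move 4: W@(0,0) -> caps B=0 W=0
Move 5: B@(1,2) -> caps B=0 W=0
Move 6: W@(1,0) -> caps B=0 W=0
Move 7: B@(2,2) -> caps B=0 W=0
Move 8: W@(3,1) -> caps B=0 W=1
Move 9: B@(3,3) -> caps B=0 W=1
Move 10: W@(1,3) -> caps B=0 W=1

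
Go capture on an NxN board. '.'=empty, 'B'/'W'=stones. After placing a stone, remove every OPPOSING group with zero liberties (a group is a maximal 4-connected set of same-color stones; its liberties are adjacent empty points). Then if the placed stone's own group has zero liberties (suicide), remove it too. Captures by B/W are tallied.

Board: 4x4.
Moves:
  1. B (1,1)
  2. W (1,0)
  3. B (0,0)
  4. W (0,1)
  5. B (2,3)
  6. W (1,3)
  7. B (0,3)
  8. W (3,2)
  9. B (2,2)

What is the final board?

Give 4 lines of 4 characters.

Move 1: B@(1,1) -> caps B=0 W=0
Move 2: W@(1,0) -> caps B=0 W=0
Move 3: B@(0,0) -> caps B=0 W=0
Move 4: W@(0,1) -> caps B=0 W=1
Move 5: B@(2,3) -> caps B=0 W=1
Move 6: W@(1,3) -> caps B=0 W=1
Move 7: B@(0,3) -> caps B=0 W=1
Move 8: W@(3,2) -> caps B=0 W=1
Move 9: B@(2,2) -> caps B=0 W=1

Answer: .W.B
WB.W
..BB
..W.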